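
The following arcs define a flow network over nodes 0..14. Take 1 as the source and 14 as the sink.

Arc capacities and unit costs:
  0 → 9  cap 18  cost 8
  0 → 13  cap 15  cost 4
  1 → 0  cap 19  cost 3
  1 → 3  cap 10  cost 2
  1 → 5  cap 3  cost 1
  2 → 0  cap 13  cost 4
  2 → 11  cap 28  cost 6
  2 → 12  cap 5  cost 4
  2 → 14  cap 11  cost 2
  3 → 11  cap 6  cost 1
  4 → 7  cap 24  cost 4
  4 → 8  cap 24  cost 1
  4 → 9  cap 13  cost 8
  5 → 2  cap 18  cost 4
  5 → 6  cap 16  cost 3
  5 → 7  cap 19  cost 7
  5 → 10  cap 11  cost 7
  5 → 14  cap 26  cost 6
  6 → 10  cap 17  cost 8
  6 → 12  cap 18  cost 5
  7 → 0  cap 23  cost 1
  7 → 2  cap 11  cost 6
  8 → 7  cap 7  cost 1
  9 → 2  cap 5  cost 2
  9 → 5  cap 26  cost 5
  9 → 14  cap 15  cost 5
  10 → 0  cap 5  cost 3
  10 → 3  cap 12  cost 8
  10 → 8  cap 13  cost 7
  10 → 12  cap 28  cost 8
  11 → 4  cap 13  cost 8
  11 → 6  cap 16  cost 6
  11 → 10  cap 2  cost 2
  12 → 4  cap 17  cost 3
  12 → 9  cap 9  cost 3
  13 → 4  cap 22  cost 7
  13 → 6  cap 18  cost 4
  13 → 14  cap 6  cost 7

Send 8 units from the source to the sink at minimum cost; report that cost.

Minimum cost for 8 units: 91

shortest-cost path #1: 1→5→14 push 3 @ unit cost 7 (adds 21)
shortest-cost path #2: 1→0→13→14 push 5 @ unit cost 14 (adds 70)
total cost = 91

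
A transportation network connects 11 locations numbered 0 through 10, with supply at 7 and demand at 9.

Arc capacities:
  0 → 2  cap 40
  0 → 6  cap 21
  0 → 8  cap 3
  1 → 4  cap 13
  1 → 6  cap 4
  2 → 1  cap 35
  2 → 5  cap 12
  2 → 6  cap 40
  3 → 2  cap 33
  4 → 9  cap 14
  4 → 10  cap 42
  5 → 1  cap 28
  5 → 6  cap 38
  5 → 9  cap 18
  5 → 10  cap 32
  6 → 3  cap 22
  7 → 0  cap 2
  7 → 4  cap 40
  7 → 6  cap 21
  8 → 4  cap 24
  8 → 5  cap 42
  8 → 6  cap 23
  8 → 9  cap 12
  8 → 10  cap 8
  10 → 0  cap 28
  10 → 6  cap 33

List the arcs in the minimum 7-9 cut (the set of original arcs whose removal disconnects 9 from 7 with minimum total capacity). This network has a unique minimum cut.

Min-cut arcs: {(0,8), (2,5), (4,9)} (total capacity 29)

augment #1: 7→4→9 push 14
augment #2: 7→0→8→9 push 2
augment #3: 7→4→10→0→8→9 push 1
augment #4: 7→6→3→2→5→9 push 12
max flow = 29; residual-reachable set from 7 gives S-side
cut edges (S→T): {(0,8), (2,5), (4,9)} total cap 29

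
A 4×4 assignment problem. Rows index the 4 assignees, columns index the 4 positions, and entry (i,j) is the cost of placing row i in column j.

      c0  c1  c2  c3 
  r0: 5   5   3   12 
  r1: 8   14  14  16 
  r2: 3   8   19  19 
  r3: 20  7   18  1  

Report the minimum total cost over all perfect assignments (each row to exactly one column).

Minimum assignment cost: 20

optimal assignment: row0→col2 (cost 3), row1→col0 (cost 8), row2→col1 (cost 8), row3→col3 (cost 1)
total = 3 + 8 + 8 + 1 = 20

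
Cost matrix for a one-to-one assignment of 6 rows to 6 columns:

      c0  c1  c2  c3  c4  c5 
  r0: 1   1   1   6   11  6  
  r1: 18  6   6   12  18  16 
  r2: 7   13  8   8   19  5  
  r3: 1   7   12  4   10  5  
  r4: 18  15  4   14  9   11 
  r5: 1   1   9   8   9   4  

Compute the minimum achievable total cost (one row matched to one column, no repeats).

Minimum assignment cost: 26

one of 3 optimal assignments: row0→col0 (cost 1), row1→col2 (cost 6), row2→col5 (cost 5), row3→col3 (cost 4), row4→col4 (cost 9), row5→col1 (cost 1)
total = 1 + 6 + 5 + 4 + 9 + 1 = 26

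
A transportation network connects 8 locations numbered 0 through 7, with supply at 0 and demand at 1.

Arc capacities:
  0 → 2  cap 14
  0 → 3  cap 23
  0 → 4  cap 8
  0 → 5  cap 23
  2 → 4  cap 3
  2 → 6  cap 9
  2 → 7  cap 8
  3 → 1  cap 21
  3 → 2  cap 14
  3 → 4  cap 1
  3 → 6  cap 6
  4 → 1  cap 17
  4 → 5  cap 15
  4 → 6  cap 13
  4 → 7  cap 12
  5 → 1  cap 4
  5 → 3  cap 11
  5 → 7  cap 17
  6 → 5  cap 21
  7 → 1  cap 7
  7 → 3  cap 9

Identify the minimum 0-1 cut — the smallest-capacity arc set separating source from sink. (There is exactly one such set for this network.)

augment #1: 0→3→1 push 21
augment #2: 0→4→1 push 8
augment #3: 0→5→1 push 4
augment #4: 0→2→4→1 push 3
augment #5: 0→2→7→1 push 7
augment #6: 0→3→4→1 push 1
max flow = 44; residual-reachable set from 0 gives S-side
cut edges (S→T): {(0,4), (2,4), (3,1), (3,4), (5,1), (7,1)} total cap 44

Min-cut arcs: {(0,4), (2,4), (3,1), (3,4), (5,1), (7,1)} (total capacity 44)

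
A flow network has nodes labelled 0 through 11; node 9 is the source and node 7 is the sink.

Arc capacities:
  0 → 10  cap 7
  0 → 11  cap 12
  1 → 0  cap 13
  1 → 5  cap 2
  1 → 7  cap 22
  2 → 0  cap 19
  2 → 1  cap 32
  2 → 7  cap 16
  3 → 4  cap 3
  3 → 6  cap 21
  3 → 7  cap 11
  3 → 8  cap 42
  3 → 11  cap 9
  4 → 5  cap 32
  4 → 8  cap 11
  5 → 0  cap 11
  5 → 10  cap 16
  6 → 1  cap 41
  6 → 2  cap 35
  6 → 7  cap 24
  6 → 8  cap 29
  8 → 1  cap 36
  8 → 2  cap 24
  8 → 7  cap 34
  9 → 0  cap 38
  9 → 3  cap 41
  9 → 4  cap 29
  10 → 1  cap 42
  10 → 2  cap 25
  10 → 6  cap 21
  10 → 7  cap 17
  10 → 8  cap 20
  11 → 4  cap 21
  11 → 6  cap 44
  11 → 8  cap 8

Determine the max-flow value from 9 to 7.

augment #1: 9→3→7 bottleneck 11, total now 11
augment #2: 9→0→10→7 bottleneck 7, total now 18
augment #3: 9→3→6→7 bottleneck 21, total now 39
augment #4: 9→3→8→7 bottleneck 9, total now 48
augment #5: 9→4→8→7 bottleneck 11, total now 59
augment #6: 9→0→11→6→7 bottleneck 3, total now 62
augment #7: 9→0→11→8→7 bottleneck 8, total now 70
augment #8: 9→4→5→10→7 bottleneck 10, total now 80
augment #9: 9→0→11→6→1→7 bottleneck 1, total now 81
augment #10: 9→4→5→10→1→7 bottleneck 6, total now 87

Maximum flow value: 87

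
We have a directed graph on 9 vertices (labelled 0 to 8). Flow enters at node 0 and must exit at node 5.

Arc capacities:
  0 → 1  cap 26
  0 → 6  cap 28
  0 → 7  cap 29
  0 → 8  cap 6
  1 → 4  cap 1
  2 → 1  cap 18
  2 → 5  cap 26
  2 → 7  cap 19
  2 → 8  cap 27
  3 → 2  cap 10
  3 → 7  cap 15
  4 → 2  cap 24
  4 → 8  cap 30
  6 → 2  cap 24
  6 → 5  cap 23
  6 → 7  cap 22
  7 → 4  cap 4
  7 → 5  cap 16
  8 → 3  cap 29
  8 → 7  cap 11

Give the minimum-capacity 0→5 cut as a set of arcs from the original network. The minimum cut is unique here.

Min-cut arcs: {(0,6), (0,8), (1,4), (7,4), (7,5)} (total capacity 55)

augment #1: 0→6→5 push 23
augment #2: 0→7→5 push 16
augment #3: 0→6→2→5 push 5
augment #4: 0→1→4→2→5 push 1
augment #5: 0→7→4→2→5 push 4
augment #6: 0→8→3→2→5 push 6
max flow = 55; residual-reachable set from 0 gives S-side
cut edges (S→T): {(0,6), (0,8), (1,4), (7,4), (7,5)} total cap 55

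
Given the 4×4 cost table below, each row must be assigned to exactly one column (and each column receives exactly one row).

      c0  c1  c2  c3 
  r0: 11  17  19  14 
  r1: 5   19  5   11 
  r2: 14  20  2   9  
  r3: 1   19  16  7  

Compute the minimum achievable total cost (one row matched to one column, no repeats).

Minimum assignment cost: 31

one of 2 optimal assignments: row0→col1 (cost 17), row1→col0 (cost 5), row2→col2 (cost 2), row3→col3 (cost 7)
total = 17 + 5 + 2 + 7 = 31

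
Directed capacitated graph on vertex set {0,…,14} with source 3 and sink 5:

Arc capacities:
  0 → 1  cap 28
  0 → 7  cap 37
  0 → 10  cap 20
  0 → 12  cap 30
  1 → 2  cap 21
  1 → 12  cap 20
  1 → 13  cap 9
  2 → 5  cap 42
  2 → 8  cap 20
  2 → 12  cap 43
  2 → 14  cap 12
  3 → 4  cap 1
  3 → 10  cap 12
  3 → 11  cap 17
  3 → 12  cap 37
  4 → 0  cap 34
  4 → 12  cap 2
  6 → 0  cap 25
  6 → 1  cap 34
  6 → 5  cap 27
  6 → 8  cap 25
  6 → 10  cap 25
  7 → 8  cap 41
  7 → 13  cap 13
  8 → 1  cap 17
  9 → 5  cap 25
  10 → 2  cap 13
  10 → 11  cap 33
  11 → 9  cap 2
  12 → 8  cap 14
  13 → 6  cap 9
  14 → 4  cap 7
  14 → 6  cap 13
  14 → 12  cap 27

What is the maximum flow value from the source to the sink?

Maximum flow value: 29

augment #1: 3→10→2→5 bottleneck 12, total now 12
augment #2: 3→11→9→5 bottleneck 2, total now 14
augment #3: 3→4→0→1→2→5 bottleneck 1, total now 15
augment #4: 3→12→8→1→2→5 bottleneck 14, total now 29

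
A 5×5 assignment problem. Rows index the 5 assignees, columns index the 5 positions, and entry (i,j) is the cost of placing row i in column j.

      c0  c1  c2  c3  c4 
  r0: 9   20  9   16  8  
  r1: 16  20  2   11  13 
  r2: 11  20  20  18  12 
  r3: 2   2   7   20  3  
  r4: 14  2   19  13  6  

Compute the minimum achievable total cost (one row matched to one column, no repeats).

Minimum assignment cost: 32

optimal assignment: row0→col4 (cost 8), row1→col2 (cost 2), row2→col3 (cost 18), row3→col0 (cost 2), row4→col1 (cost 2)
total = 8 + 2 + 18 + 2 + 2 = 32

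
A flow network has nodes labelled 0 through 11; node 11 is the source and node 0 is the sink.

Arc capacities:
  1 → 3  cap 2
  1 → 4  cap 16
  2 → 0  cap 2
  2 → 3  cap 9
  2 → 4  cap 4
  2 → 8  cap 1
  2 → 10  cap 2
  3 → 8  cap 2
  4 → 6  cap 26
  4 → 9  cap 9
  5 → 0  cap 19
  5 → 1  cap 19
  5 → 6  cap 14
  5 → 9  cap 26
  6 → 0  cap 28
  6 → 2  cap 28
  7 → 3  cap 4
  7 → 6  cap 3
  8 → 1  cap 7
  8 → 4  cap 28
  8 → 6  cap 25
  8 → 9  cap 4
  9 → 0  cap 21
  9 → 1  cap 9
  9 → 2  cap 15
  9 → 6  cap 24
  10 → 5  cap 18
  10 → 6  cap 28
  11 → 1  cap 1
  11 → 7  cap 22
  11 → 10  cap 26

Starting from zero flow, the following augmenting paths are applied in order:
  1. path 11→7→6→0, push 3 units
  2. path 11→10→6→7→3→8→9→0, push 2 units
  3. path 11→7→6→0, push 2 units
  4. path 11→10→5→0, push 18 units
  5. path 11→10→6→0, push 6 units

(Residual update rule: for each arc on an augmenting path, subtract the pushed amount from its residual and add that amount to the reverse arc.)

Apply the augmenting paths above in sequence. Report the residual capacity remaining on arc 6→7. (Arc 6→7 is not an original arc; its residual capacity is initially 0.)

after path 1 (11→7→6→0, push 3): res(6,7)=3
after path 2 (11→10→6→7→3→8→9→0, push 2): res(6,7)=1
after path 3 (11→7→6→0, push 2): res(6,7)=3
after path 4 (11→10→5→0, push 18): res(6,7)=3
after path 5 (11→10→6→0, push 6): res(6,7)=3

Residual capacity of (6,7): 3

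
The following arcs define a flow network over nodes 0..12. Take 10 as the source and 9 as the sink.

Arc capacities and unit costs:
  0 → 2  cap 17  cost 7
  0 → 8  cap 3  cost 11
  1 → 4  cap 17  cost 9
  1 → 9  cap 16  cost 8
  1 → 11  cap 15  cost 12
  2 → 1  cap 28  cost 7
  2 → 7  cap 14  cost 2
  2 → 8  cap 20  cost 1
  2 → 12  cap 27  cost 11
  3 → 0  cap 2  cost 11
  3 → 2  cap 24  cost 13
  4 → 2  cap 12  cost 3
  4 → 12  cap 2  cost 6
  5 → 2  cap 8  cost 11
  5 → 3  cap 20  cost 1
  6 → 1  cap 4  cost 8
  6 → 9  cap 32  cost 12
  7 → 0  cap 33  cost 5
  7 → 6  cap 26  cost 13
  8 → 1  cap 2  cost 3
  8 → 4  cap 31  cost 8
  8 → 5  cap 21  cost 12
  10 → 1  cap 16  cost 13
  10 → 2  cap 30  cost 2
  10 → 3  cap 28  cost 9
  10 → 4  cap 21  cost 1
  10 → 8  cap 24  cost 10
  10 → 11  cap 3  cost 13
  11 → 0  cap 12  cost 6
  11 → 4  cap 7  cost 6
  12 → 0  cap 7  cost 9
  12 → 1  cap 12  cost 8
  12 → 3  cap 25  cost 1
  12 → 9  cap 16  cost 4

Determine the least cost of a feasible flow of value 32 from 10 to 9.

shortest-cost path #1: 10→4→12→9 push 2 @ unit cost 11 (adds 22)
shortest-cost path #2: 10→2→8→1→9 push 2 @ unit cost 14 (adds 28)
shortest-cost path #3: 10→2→12→9 push 14 @ unit cost 17 (adds 238)
shortest-cost path #4: 10→2→1→9 push 14 @ unit cost 17 (adds 238)
total cost = 526

Minimum cost for 32 units: 526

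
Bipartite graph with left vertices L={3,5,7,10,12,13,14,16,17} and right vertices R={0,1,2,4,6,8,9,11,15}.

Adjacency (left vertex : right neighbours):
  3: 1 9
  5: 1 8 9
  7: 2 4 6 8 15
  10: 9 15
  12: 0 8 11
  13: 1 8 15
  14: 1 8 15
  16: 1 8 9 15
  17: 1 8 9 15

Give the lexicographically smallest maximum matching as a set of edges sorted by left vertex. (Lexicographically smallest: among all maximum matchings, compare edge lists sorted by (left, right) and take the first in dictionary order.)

Lex-smallest maximum matching: {(3,1), (5,8), (7,2), (10,9), (12,0), (13,15)}

|M| = 6 (so the lex-smallest maximum matching has 6 edges)
process left vertices in ascending order; for each, take the smallest-labelled available neighbour that still permits 6 edges overall, or leave it unmatched if none does
lex-smallest matching: {3-1, 5-8, 7-2, 10-9, 12-0, 13-15}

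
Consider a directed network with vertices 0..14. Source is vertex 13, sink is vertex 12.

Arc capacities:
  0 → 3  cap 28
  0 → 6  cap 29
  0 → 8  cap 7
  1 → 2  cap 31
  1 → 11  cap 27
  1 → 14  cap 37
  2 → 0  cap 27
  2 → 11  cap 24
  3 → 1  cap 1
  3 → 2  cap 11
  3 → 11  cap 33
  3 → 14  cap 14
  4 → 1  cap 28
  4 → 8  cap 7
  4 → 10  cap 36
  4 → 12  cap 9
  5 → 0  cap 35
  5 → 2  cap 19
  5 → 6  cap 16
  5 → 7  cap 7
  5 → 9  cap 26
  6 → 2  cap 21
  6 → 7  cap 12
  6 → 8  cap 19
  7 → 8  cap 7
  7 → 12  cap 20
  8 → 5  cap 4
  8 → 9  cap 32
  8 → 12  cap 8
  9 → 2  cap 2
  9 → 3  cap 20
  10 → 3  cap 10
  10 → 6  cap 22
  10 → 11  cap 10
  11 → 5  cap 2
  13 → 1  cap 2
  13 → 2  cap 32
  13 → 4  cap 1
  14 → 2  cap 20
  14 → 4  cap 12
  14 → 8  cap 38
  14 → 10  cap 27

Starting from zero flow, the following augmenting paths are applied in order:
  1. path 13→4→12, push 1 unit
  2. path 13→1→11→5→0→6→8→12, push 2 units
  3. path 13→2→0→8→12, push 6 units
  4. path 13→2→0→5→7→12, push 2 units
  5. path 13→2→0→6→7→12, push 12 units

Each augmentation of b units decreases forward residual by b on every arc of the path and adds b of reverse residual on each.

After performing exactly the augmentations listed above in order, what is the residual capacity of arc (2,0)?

Residual capacity of (2,0): 7

after path 1 (13→4→12, push 1): res(2,0)=27
after path 2 (13→1→11→5→0→6→8→12, push 2): res(2,0)=27
after path 3 (13→2→0→8→12, push 6): res(2,0)=21
after path 4 (13→2→0→5→7→12, push 2): res(2,0)=19
after path 5 (13→2→0→6→7→12, push 12): res(2,0)=7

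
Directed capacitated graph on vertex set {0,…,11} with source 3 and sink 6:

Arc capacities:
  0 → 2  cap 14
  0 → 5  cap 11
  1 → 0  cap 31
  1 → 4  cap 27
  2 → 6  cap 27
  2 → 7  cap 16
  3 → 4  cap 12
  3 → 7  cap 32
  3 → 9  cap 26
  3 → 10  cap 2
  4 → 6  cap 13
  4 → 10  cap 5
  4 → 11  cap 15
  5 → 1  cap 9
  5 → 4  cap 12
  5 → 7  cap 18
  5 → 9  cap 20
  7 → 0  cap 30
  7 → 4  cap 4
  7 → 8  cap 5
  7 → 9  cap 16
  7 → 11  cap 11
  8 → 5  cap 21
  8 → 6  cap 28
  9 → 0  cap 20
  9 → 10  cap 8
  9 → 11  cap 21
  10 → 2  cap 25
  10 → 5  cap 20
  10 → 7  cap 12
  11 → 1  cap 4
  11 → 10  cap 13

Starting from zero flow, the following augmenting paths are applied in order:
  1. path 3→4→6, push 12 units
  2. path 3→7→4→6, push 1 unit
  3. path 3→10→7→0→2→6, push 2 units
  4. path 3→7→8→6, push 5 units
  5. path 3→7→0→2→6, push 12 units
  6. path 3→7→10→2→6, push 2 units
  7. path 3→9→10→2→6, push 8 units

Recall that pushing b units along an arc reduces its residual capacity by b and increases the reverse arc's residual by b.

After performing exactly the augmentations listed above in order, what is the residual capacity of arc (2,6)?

after path 1 (3→4→6, push 12): res(2,6)=27
after path 2 (3→7→4→6, push 1): res(2,6)=27
after path 3 (3→10→7→0→2→6, push 2): res(2,6)=25
after path 4 (3→7→8→6, push 5): res(2,6)=25
after path 5 (3→7→0→2→6, push 12): res(2,6)=13
after path 6 (3→7→10→2→6, push 2): res(2,6)=11
after path 7 (3→9→10→2→6, push 8): res(2,6)=3

Residual capacity of (2,6): 3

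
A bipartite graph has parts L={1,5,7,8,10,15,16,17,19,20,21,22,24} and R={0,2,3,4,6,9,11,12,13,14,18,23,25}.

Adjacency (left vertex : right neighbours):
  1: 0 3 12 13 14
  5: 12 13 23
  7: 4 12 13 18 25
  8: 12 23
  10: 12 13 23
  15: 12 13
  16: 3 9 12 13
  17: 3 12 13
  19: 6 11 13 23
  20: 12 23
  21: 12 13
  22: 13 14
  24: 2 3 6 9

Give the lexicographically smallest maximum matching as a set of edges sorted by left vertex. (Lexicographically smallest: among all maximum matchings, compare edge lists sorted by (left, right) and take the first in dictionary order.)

Lex-smallest maximum matching: {(1,0), (5,12), (7,4), (8,23), (10,13), (16,9), (17,3), (19,6), (22,14), (24,2)}

|M| = 10 (so the lex-smallest maximum matching has 10 edges)
process left vertices in ascending order; for each, take the smallest-labelled available neighbour that still permits 10 edges overall, or leave it unmatched if none does
lex-smallest matching: {1-0, 5-12, 7-4, 8-23, 10-13, 16-9, 17-3, 19-6, 22-14, 24-2}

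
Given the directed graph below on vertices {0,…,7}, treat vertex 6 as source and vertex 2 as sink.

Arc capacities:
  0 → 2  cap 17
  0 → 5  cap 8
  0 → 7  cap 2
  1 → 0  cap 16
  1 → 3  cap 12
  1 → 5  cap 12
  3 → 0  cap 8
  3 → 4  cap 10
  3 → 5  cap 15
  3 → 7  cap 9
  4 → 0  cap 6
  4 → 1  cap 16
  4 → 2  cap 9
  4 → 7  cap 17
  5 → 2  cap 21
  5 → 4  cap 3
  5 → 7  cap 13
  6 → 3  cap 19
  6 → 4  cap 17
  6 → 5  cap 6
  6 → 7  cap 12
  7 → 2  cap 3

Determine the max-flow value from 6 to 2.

augment #1: 6→4→2 bottleneck 9, total now 9
augment #2: 6→5→2 bottleneck 6, total now 15
augment #3: 6→7→2 bottleneck 3, total now 18
augment #4: 6→3→0→2 bottleneck 8, total now 26
augment #5: 6→3→5→2 bottleneck 11, total now 37
augment #6: 6→4→0→2 bottleneck 6, total now 43
augment #7: 6→4→1→0→2 bottleneck 2, total now 45

Maximum flow value: 45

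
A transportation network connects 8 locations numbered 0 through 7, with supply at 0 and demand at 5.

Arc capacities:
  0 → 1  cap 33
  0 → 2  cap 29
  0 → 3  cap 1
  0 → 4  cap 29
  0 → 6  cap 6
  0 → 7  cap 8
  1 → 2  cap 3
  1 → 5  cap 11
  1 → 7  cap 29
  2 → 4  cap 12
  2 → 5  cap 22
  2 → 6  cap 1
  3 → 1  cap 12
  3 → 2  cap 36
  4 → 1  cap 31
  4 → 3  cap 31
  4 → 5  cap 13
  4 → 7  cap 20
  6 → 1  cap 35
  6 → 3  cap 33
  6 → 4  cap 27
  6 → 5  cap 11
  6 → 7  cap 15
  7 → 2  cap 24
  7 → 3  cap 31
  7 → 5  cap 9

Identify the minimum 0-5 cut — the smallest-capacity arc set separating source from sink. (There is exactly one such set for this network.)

augment #1: 0→1→5 push 11
augment #2: 0→2→5 push 22
augment #3: 0→4→5 push 13
augment #4: 0→6→5 push 6
augment #5: 0→7→5 push 8
augment #6: 0→1→7→5 push 1
augment #7: 0→2→6→5 push 1
max flow = 62; residual-reachable set from 0 gives S-side
cut edges (S→T): {(0,6), (1,5), (2,5), (2,6), (4,5), (7,5)} total cap 62

Min-cut arcs: {(0,6), (1,5), (2,5), (2,6), (4,5), (7,5)} (total capacity 62)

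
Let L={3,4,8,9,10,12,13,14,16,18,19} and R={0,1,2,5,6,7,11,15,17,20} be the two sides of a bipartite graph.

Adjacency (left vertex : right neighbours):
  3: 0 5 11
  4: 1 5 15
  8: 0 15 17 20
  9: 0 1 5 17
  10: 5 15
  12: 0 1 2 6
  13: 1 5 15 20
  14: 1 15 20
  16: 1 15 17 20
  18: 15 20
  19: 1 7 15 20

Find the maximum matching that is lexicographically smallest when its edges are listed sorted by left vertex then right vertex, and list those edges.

Lex-smallest maximum matching: {(3,11), (4,1), (8,0), (9,5), (10,15), (12,2), (13,20), (16,17), (19,7)}

|M| = 9 (so the lex-smallest maximum matching has 9 edges)
process left vertices in ascending order; for each, take the smallest-labelled available neighbour that still permits 9 edges overall, or leave it unmatched if none does
lex-smallest matching: {3-11, 4-1, 8-0, 9-5, 10-15, 12-2, 13-20, 16-17, 19-7}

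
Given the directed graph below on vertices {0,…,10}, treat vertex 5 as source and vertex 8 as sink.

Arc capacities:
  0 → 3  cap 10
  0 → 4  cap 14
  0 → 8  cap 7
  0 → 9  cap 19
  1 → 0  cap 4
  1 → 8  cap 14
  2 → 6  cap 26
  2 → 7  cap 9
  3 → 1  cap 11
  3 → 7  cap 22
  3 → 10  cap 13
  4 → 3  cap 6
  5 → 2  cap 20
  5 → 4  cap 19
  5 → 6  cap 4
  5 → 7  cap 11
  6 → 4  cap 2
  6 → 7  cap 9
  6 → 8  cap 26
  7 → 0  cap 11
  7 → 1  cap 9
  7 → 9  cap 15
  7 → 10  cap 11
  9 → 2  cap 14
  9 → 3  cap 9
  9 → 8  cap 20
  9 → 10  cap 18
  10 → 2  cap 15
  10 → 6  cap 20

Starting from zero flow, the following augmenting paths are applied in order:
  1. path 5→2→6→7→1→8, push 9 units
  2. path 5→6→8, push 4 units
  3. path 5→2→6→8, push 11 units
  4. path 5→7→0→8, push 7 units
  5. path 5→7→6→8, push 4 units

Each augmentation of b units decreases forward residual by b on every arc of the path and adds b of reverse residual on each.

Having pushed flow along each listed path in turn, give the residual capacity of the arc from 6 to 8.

after path 1 (5→2→6→7→1→8, push 9): res(6,8)=26
after path 2 (5→6→8, push 4): res(6,8)=22
after path 3 (5→2→6→8, push 11): res(6,8)=11
after path 4 (5→7→0→8, push 7): res(6,8)=11
after path 5 (5→7→6→8, push 4): res(6,8)=7

Residual capacity of (6,8): 7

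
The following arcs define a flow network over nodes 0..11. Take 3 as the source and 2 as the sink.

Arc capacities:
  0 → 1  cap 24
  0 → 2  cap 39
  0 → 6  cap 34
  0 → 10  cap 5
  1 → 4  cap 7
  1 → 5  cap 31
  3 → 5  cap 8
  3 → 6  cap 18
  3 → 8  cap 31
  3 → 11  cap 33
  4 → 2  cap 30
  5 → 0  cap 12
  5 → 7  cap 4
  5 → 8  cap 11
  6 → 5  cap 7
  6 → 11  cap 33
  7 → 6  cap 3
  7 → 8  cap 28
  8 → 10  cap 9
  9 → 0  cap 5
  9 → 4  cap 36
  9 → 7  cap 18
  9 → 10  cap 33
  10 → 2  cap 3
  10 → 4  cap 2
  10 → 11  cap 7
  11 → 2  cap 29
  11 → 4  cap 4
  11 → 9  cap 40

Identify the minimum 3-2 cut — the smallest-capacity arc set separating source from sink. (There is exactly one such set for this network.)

augment #1: 3→11→2 push 29
augment #2: 3→5→0→2 push 8
augment #3: 3→8→10→2 push 3
augment #4: 3→11→4→2 push 4
augment #5: 3→6→5→0→2 push 4
augment #6: 3→8→10→4→2 push 2
augment #7: 3→6→11→9→0→2 push 5
augment #8: 3→6→11→9→4→2 push 9
augment #9: 3→8→10→11→9→4→2 push 4
max flow = 68; residual-reachable set from 3 gives S-side
cut edges (S→T): {(3,5), (3,6), (3,11), (8,10)} total cap 68

Min-cut arcs: {(3,5), (3,6), (3,11), (8,10)} (total capacity 68)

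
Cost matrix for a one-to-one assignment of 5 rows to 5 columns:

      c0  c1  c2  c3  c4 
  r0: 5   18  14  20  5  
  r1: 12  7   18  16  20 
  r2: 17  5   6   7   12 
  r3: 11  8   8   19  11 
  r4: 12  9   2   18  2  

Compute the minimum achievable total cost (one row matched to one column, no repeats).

Minimum assignment cost: 29

optimal assignment: row0→col0 (cost 5), row1→col1 (cost 7), row2→col3 (cost 7), row3→col2 (cost 8), row4→col4 (cost 2)
total = 5 + 7 + 7 + 8 + 2 = 29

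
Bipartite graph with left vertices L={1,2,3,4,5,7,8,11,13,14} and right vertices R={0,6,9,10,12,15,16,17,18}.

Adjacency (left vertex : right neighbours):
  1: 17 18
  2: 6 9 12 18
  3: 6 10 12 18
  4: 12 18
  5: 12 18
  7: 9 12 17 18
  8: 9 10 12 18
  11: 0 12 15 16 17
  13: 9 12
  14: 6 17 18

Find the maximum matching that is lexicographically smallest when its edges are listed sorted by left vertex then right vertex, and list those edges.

Lex-smallest maximum matching: {(1,17), (2,6), (3,10), (4,12), (5,18), (7,9), (11,0)}

|M| = 7 (so the lex-smallest maximum matching has 7 edges)
process left vertices in ascending order; for each, take the smallest-labelled available neighbour that still permits 7 edges overall, or leave it unmatched if none does
lex-smallest matching: {1-17, 2-6, 3-10, 4-12, 5-18, 7-9, 11-0}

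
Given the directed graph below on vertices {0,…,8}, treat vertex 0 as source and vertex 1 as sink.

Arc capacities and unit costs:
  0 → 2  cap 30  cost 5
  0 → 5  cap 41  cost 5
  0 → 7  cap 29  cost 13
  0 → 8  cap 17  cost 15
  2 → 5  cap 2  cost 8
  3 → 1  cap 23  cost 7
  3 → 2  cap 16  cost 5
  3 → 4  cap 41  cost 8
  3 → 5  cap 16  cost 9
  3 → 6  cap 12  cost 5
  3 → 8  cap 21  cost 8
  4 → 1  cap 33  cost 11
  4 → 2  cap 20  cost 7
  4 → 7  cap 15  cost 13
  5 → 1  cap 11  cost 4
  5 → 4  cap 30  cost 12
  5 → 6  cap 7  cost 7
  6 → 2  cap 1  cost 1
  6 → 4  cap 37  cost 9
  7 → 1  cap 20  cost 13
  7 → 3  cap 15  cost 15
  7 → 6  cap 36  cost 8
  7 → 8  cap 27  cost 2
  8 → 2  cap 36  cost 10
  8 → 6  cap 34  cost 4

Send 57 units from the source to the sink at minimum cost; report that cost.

Minimum cost for 57 units: 1347

shortest-cost path #1: 0→5→1 push 11 @ unit cost 9 (adds 99)
shortest-cost path #2: 0→7→1 push 20 @ unit cost 26 (adds 520)
shortest-cost path #3: 0→5→4→1 push 26 @ unit cost 28 (adds 728)
total cost = 1347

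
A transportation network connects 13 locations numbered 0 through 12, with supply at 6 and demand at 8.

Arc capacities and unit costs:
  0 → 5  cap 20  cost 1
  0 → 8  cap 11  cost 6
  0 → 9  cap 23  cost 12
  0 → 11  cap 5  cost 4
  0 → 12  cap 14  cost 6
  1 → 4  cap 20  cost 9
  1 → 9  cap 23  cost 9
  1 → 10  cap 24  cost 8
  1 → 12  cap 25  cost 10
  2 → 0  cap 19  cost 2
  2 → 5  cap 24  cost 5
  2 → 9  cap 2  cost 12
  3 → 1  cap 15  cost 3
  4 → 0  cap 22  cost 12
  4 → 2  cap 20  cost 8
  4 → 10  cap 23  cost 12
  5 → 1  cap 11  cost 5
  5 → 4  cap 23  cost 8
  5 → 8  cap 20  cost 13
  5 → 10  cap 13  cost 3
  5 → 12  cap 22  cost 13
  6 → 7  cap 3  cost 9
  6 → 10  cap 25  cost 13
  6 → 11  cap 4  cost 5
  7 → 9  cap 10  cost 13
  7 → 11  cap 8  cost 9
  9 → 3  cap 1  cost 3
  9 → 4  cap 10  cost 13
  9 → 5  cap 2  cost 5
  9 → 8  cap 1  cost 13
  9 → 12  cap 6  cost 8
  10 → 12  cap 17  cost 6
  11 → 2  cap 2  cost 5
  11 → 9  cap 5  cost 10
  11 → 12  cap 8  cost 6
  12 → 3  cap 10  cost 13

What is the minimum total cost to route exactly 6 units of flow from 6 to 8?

Minimum cost for 6 units: 188

shortest-cost path #1: 6→11→2→0→8 push 2 @ unit cost 18 (adds 36)
shortest-cost path #2: 6→11→9→8 push 1 @ unit cost 28 (adds 28)
shortest-cost path #3: 6→11→9→5→8 push 1 @ unit cost 33 (adds 33)
shortest-cost path #4: 6→7→9→5→8 push 1 @ unit cost 40 (adds 40)
shortest-cost path #5: 6→7→9→4→2→0→8 push 1 @ unit cost 51 (adds 51)
total cost = 188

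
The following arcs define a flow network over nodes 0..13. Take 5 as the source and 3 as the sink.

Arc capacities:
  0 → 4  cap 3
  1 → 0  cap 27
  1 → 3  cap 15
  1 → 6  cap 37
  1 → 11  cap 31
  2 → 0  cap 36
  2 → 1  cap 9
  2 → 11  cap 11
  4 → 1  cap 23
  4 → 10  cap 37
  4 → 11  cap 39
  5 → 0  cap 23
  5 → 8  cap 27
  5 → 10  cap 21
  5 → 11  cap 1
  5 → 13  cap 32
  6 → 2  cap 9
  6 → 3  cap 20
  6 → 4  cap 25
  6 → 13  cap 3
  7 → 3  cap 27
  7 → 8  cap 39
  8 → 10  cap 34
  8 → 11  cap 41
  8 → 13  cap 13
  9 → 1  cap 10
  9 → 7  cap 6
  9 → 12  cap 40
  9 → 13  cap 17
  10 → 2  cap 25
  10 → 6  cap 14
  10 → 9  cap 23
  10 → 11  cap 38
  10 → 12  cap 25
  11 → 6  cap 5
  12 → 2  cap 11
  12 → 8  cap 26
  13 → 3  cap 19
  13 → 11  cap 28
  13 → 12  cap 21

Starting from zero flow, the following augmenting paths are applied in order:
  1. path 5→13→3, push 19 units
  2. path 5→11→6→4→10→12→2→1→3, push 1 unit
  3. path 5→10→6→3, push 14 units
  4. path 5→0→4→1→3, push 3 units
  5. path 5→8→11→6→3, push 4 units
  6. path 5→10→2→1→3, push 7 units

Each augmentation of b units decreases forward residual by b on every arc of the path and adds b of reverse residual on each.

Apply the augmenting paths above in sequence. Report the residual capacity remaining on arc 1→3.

Residual capacity of (1,3): 4

after path 1 (5→13→3, push 19): res(1,3)=15
after path 2 (5→11→6→4→10→12→2→1→3, push 1): res(1,3)=14
after path 3 (5→10→6→3, push 14): res(1,3)=14
after path 4 (5→0→4→1→3, push 3): res(1,3)=11
after path 5 (5→8→11→6→3, push 4): res(1,3)=11
after path 6 (5→10→2→1→3, push 7): res(1,3)=4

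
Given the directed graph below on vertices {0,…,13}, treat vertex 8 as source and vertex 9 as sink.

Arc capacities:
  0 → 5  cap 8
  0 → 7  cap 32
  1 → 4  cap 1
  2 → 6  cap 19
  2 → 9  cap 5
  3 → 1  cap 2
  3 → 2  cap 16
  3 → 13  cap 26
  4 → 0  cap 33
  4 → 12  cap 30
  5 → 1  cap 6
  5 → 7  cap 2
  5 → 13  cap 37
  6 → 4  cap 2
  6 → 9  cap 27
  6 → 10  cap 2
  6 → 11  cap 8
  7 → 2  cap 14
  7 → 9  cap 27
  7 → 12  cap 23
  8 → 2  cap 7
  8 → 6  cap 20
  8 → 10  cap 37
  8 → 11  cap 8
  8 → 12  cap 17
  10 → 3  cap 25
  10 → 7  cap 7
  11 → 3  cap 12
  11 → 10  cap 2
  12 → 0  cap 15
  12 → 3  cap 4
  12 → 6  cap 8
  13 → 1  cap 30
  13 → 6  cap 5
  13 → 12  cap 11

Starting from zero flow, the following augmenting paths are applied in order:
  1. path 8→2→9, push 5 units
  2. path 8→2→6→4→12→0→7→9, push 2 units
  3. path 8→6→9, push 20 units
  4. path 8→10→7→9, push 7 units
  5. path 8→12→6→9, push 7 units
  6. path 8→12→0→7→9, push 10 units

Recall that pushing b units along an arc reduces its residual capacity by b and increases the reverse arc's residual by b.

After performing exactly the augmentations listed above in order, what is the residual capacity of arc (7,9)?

Residual capacity of (7,9): 8

after path 1 (8→2→9, push 5): res(7,9)=27
after path 2 (8→2→6→4→12→0→7→9, push 2): res(7,9)=25
after path 3 (8→6→9, push 20): res(7,9)=25
after path 4 (8→10→7→9, push 7): res(7,9)=18
after path 5 (8→12→6→9, push 7): res(7,9)=18
after path 6 (8→12→0→7→9, push 10): res(7,9)=8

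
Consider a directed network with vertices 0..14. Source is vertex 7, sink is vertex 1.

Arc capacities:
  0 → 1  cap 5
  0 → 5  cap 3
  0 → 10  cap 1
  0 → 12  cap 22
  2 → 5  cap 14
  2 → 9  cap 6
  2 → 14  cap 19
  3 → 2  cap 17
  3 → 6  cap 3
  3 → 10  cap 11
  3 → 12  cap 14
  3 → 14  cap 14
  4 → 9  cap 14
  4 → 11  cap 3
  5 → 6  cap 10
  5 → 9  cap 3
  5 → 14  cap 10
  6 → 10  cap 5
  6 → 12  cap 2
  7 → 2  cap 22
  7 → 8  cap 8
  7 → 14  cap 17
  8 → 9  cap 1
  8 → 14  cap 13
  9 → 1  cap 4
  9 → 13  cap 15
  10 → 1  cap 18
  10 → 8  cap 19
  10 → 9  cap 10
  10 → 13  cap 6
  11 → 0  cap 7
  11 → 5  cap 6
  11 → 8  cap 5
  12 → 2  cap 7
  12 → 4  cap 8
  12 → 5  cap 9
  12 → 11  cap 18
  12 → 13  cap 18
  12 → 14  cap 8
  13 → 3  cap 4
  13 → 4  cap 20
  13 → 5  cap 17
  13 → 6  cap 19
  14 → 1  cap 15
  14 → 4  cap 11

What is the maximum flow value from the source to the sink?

Maximum flow value: 33

augment #1: 7→14→1 bottleneck 15, total now 15
augment #2: 7→2→9→1 bottleneck 4, total now 19
augment #3: 7→2→5→6→10→1 bottleneck 5, total now 24
augment #4: 7→14→4→11→0→1 bottleneck 2, total now 26
augment #5: 7→2→9→13→3→10→1 bottleneck 2, total now 28
augment #6: 7→2→14→4→11→0→1 bottleneck 1, total now 29
augment #7: 7→8→9→13→3→10→1 bottleneck 1, total now 30
augment #8: 7→2→5→6→12→11→0→1 bottleneck 2, total now 32
augment #9: 7→2→5→9→13→3→10→1 bottleneck 1, total now 33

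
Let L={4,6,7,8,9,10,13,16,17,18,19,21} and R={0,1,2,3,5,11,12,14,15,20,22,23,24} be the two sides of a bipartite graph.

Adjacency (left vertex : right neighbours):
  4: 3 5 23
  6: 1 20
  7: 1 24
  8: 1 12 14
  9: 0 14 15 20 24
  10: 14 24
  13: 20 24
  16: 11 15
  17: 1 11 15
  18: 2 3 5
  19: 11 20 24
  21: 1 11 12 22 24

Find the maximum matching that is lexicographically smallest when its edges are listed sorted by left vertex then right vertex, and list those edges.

Lex-smallest maximum matching: {(4,3), (6,1), (7,24), (8,12), (9,0), (10,14), (13,20), (16,11), (17,15), (18,2), (21,22)}

|M| = 11 (so the lex-smallest maximum matching has 11 edges)
process left vertices in ascending order; for each, take the smallest-labelled available neighbour that still permits 11 edges overall, or leave it unmatched if none does
lex-smallest matching: {4-3, 6-1, 7-24, 8-12, 9-0, 10-14, 13-20, 16-11, 17-15, 18-2, 21-22}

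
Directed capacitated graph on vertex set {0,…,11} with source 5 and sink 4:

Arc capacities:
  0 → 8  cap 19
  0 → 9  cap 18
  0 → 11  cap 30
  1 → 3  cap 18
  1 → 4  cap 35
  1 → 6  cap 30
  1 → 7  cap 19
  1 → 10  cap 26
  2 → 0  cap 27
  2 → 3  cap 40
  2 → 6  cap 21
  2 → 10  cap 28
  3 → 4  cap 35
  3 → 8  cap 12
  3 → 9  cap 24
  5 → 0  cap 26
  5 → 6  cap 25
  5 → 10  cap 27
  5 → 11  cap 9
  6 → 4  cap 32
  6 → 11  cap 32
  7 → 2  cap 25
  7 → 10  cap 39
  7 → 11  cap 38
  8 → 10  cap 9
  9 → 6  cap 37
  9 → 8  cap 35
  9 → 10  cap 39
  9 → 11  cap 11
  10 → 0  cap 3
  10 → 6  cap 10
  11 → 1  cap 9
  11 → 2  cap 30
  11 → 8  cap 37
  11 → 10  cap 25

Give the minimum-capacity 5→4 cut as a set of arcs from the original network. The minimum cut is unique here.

augment #1: 5→6→4 push 25
augment #2: 5→10→6→4 push 7
augment #3: 5→11→1→4 push 9
augment #4: 5→0→11→2→3→4 push 26
augment #5: 5→10→0→11→2→3→4 push 3
augment #6: 5→10→6→11→2→3→4 push 1
max flow = 71; residual-reachable set from 5 gives S-side
cut edges (S→T): {(6,4), (11,1), (11,2)} total cap 71

Min-cut arcs: {(6,4), (11,1), (11,2)} (total capacity 71)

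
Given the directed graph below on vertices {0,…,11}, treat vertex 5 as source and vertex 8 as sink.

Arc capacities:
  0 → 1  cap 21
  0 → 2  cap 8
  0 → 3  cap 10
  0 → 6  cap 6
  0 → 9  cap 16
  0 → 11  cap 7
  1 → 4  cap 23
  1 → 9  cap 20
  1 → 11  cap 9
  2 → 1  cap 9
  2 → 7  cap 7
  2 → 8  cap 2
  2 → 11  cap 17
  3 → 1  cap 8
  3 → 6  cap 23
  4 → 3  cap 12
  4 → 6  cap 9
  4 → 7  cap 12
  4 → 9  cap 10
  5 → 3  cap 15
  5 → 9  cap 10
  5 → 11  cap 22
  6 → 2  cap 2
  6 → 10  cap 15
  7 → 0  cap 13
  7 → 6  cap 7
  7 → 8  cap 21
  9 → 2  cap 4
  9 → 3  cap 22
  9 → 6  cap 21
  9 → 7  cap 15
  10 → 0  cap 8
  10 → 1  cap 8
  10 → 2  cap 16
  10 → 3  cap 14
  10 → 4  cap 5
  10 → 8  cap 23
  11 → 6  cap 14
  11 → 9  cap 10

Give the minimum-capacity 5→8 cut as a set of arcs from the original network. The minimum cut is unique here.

augment #1: 5→9→2→8 push 2
augment #2: 5→9→7→8 push 8
augment #3: 5→3→6→10→8 push 15
augment #4: 5→11→9→7→8 push 7
augment #5: 5→11→6→2→7→8 push 2
augment #6: 5→11→9→2→7→8 push 2
augment #7: 5→11→6→3→1→4→7→8 push 2
max flow = 38; residual-reachable set from 5 gives S-side
cut edges (S→T): {(2,8), (6,10), (7,8)} total cap 38

Min-cut arcs: {(2,8), (6,10), (7,8)} (total capacity 38)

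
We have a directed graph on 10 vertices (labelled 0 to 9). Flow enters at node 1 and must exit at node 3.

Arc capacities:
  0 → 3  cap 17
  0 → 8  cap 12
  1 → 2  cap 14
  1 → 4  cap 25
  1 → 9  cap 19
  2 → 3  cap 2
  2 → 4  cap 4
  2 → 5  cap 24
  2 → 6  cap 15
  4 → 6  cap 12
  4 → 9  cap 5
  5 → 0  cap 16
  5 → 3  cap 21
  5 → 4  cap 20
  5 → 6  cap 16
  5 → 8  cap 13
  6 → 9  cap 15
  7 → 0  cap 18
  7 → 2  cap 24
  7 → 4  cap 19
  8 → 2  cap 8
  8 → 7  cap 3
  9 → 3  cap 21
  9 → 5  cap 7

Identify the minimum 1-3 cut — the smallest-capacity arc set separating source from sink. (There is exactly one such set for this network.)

Min-cut arcs: {(1,2), (9,3), (9,5)} (total capacity 42)

augment #1: 1→2→3 push 2
augment #2: 1→9→3 push 19
augment #3: 1→2→5→3 push 12
augment #4: 1→4→9→3 push 2
augment #5: 1→4→9→5→3 push 3
augment #6: 1→4→6→9→5→3 push 4
max flow = 42; residual-reachable set from 1 gives S-side
cut edges (S→T): {(1,2), (9,3), (9,5)} total cap 42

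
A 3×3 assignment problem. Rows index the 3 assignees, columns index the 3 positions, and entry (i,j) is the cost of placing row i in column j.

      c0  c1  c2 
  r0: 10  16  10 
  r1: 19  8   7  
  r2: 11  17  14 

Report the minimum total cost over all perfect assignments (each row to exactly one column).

Minimum assignment cost: 29

optimal assignment: row0→col2 (cost 10), row1→col1 (cost 8), row2→col0 (cost 11)
total = 10 + 8 + 11 = 29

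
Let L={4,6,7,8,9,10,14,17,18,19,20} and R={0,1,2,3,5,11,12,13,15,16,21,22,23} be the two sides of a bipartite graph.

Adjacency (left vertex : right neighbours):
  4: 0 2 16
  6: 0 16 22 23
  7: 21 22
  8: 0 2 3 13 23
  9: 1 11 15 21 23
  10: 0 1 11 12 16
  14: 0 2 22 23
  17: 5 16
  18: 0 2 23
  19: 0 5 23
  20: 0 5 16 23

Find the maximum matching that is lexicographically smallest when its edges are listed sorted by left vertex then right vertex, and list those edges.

Lex-smallest maximum matching: {(4,0), (6,16), (7,21), (8,3), (9,1), (10,11), (14,22), (17,5), (18,2), (19,23)}

|M| = 10 (so the lex-smallest maximum matching has 10 edges)
process left vertices in ascending order; for each, take the smallest-labelled available neighbour that still permits 10 edges overall, or leave it unmatched if none does
lex-smallest matching: {4-0, 6-16, 7-21, 8-3, 9-1, 10-11, 14-22, 17-5, 18-2, 19-23}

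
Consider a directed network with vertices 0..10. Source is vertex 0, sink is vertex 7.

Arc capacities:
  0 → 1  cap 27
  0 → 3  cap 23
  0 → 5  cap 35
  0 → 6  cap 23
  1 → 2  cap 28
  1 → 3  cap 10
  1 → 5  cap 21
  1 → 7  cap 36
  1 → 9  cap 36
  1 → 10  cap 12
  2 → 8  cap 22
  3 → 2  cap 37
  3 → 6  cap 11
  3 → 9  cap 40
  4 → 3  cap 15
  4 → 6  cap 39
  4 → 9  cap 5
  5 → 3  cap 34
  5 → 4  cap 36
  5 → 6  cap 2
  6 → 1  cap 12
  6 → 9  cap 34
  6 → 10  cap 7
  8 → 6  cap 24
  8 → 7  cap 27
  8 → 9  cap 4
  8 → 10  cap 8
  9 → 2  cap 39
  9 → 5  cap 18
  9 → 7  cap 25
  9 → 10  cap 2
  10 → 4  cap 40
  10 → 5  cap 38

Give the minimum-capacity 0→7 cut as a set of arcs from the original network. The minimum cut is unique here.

Min-cut arcs: {(1,7), (2,8), (9,7)} (total capacity 83)

augment #1: 0→1→7 push 27
augment #2: 0→3→9→7 push 23
augment #3: 0→6→1→7 push 9
augment #4: 0→6→9→7 push 2
augment #5: 0→5→3→2→8→7 push 22
max flow = 83; residual-reachable set from 0 gives S-side
cut edges (S→T): {(1,7), (2,8), (9,7)} total cap 83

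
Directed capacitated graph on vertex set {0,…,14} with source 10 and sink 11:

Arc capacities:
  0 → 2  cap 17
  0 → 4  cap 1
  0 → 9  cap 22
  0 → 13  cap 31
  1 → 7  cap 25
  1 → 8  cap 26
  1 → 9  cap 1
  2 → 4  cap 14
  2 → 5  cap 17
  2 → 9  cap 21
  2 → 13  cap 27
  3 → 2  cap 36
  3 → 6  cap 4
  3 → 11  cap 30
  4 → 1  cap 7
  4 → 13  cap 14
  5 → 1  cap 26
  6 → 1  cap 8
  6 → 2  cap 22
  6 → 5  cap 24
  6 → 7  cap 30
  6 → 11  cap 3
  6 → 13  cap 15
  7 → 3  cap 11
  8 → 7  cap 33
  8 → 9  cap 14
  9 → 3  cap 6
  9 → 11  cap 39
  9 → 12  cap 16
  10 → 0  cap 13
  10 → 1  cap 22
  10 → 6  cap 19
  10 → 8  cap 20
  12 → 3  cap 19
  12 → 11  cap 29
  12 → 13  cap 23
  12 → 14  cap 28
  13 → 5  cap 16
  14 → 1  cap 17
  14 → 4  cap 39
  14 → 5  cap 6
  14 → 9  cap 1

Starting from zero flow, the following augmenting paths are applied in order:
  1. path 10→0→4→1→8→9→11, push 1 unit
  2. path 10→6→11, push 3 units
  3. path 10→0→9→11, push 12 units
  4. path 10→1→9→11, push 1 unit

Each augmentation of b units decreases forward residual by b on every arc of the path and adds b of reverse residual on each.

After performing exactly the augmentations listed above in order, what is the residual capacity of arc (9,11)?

after path 1 (10→0→4→1→8→9→11, push 1): res(9,11)=38
after path 2 (10→6→11, push 3): res(9,11)=38
after path 3 (10→0→9→11, push 12): res(9,11)=26
after path 4 (10→1→9→11, push 1): res(9,11)=25

Residual capacity of (9,11): 25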